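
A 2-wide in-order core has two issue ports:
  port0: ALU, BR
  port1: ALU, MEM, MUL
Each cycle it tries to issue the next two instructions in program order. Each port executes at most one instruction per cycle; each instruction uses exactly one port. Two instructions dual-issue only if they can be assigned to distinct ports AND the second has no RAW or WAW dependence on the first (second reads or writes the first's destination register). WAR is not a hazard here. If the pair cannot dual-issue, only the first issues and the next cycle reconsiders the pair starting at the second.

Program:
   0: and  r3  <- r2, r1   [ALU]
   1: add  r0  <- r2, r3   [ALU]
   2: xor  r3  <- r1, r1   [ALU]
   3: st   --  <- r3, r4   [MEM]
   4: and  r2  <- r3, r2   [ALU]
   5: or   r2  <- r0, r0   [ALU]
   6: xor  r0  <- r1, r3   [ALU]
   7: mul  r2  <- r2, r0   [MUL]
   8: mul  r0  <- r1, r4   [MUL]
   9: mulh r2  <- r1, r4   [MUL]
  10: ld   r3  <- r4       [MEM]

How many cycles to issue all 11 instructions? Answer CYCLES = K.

c0: i0 and.ALU  RAW r3
c1: i1+i2 add.ALU xor.ALU  dual
c2: i3+i4 st.MEM and.ALU  dual
c3: i5+i6 or.ALU xor.ALU  dual
c4: i7 mul.MUL  no-port MUL/MUL
c5: i8 mul.MUL  no-port MUL/MUL
c6: i9 mulh.MUL  no-port MUL/MEM
c7: i10 ld.MEM  tail

CYCLES = 8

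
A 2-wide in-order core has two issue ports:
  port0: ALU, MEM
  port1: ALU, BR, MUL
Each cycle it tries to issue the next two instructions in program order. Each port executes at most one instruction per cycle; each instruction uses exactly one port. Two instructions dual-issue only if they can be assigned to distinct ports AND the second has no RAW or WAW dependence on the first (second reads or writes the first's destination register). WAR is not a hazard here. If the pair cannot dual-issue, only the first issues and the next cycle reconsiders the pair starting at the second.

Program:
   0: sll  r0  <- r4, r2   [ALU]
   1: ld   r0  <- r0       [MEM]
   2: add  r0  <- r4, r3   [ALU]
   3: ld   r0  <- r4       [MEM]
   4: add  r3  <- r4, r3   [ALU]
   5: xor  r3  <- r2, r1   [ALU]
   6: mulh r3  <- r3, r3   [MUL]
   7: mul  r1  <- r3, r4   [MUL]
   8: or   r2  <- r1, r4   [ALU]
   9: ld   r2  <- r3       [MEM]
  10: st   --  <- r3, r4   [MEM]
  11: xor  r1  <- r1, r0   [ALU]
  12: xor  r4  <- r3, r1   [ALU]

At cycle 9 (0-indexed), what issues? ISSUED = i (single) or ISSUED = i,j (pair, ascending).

#0 head=0: sll i0 RAW+WAW r0
#1 head=1: ld i1 WAW r0
#2 head=2: add i2 WAW r0
#3 head=3: ld add i3,i4 pair
#4 head=5: xor i5 RAW+WAW r3
#5 head=6: mulh i6 no-port MUL/MUL
#6 head=7: mul i7 RAW r1
#7 head=8: or i8 WAW r2
#8 head=9: ld i9 no-port MEM/MEM
#9 head=10: st xor i10,i11 pair
#10 head=12: xor i12 tail

ISSUED = 10,11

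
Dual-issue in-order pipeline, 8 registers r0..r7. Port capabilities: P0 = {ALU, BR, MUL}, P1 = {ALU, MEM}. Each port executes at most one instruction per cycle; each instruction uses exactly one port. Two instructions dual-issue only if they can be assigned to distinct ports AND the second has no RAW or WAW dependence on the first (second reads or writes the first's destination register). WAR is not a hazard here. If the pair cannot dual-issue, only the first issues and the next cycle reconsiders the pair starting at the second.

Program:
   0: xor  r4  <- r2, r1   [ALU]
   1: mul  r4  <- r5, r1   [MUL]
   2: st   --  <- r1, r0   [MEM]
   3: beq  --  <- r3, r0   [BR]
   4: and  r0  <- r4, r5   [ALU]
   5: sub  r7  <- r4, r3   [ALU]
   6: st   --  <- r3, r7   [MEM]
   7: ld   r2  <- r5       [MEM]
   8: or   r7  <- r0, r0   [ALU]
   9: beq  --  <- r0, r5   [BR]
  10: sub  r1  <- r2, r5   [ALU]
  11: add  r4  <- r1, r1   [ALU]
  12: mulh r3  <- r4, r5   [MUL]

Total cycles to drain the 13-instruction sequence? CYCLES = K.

CYCLES = 9

c0: i0 xor.ALU  WAW r4
c1: i1&i2 mul.MUL st.MEM  2-wide
c2: i3&i4 beq.BR and.ALU  2-wide
c3: i5 sub.ALU  RAW r7
c4: i6 st.MEM  no-port MEM/MEM
c5: i7&i8 ld.MEM or.ALU  2-wide
c6: i9&i10 beq.BR sub.ALU  2-wide
c7: i11 add.ALU  RAW r4
c8: i12 mulh.MUL  tail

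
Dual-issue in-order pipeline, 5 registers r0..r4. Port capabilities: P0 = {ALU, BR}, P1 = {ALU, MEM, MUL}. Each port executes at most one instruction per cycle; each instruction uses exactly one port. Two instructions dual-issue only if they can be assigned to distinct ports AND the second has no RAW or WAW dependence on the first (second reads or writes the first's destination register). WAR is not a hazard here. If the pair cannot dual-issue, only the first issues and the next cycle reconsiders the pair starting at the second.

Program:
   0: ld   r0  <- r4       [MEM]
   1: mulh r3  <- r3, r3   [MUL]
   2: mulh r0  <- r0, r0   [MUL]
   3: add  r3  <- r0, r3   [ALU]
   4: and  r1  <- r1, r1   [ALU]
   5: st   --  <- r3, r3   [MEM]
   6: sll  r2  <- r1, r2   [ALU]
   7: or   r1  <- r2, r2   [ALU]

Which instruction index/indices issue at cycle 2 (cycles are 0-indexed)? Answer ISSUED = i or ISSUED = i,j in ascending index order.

#0 head=0: ld.MEM i0 no-port MEM/MUL
#1 head=1: mulh.MUL i1 no-port MUL/MUL
#2 head=2: mulh.MUL i2 RAW r0
#3 head=3: add.ALU and.ALU i3&i4 2-wide
#4 head=5: st.MEM sll.ALU i5&i6 2-wide
#5 head=7: or.ALU i7 tail

ISSUED = 2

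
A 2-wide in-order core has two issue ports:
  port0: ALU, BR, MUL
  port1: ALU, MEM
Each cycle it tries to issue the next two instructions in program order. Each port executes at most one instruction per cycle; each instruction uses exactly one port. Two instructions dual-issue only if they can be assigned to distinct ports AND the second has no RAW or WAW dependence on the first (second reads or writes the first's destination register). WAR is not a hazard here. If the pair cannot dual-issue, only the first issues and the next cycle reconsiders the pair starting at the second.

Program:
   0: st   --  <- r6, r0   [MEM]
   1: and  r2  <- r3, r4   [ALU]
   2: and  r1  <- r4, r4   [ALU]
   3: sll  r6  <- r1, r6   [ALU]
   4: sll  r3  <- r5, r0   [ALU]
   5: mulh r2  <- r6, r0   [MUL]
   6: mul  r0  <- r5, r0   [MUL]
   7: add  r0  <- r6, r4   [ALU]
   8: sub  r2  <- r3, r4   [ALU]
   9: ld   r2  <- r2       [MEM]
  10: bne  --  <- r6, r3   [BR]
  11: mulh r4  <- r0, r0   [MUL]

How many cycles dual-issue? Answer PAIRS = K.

PAIRS = 4

0. st.MEM+and.ALU @i0+i1  | 2-wide
1. and.ALU @i2  | RAW r1
2. sll.ALU+sll.ALU @i3+i4  | 2-wide
3. mulh.MUL @i5  | no-port MUL/MUL
4. mul.MUL @i6  | WAW r0
5. add.ALU+sub.ALU @i7+i8  | 2-wide
6. ld.MEM+bne.BR @i9+i10  | 2-wide
7. mulh.MUL @i11  | tail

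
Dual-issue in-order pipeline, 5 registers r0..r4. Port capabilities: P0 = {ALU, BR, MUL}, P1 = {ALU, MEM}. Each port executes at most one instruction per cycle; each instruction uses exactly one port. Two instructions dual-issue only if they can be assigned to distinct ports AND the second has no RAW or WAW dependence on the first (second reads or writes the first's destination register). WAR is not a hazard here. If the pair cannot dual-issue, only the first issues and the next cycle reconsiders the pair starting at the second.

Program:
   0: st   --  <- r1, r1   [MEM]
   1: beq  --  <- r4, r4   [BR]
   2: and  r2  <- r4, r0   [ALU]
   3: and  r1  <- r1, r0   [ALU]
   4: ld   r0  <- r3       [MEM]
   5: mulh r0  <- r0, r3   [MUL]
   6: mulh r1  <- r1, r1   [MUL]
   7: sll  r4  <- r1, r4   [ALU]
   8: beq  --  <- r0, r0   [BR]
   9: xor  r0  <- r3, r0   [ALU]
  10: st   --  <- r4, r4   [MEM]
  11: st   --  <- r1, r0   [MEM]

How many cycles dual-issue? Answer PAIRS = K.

PAIRS = 4

t=0 i0+i1:st.MEM beq.BR ; 2-wide
t=1 i2+i3:and.ALU and.ALU ; 2-wide
t=2 i4:ld.MEM ; RAW+WAW r0
t=3 i5:mulh.MUL ; no-port MUL/MUL
t=4 i6:mulh.MUL ; RAW r1
t=5 i7+i8:sll.ALU beq.BR ; 2-wide
t=6 i9+i10:xor.ALU st.MEM ; 2-wide
t=7 i11:st.MEM ; tail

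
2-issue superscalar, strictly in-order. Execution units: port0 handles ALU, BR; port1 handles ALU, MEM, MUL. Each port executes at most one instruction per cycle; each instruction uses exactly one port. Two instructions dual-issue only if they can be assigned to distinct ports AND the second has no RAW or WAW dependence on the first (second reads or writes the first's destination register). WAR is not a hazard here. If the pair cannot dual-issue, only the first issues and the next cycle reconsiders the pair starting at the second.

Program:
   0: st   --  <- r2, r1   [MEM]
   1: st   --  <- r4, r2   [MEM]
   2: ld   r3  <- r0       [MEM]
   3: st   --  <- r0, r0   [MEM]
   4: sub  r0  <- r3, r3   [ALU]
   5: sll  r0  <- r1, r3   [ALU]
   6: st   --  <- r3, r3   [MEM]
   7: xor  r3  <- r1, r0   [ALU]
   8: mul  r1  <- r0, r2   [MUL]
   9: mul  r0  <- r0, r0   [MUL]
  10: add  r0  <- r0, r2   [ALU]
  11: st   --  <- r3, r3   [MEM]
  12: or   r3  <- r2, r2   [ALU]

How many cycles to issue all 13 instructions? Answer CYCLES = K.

  cy0 -> i0 (st) no-port MEM/MEM
  cy1 -> i1 (st) no-port MEM/MEM
  cy2 -> i2 (ld) no-port MEM/MEM
  cy3 -> i3/i4 (st/sub) 2-wide
  cy4 -> i5/i6 (sll/st) 2-wide
  cy5 -> i7/i8 (xor/mul) 2-wide
  cy6 -> i9 (mul) RAW+WAW r0
  cy7 -> i10/i11 (add/st) 2-wide
  cy8 -> i12 (or) tail

CYCLES = 9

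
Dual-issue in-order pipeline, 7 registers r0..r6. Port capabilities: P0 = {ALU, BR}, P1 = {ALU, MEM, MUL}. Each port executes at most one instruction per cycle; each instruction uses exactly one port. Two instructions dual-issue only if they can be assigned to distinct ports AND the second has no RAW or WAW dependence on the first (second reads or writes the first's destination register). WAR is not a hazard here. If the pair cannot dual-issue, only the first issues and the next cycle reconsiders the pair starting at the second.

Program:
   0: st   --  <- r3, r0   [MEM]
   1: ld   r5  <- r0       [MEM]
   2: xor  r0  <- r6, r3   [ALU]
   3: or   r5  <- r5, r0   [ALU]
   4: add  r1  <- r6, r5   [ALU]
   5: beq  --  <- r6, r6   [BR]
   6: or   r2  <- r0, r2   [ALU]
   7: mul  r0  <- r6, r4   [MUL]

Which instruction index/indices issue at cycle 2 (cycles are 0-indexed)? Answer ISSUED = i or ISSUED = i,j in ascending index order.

ISSUED = 3

t=0 i0:st ; no-port MEM/MEM
t=1 i1,i2:ld/xor ; pair
t=2 i3:or ; RAW r5
t=3 i4,i5:add/beq ; pair
t=4 i6,i7:or/mul ; pair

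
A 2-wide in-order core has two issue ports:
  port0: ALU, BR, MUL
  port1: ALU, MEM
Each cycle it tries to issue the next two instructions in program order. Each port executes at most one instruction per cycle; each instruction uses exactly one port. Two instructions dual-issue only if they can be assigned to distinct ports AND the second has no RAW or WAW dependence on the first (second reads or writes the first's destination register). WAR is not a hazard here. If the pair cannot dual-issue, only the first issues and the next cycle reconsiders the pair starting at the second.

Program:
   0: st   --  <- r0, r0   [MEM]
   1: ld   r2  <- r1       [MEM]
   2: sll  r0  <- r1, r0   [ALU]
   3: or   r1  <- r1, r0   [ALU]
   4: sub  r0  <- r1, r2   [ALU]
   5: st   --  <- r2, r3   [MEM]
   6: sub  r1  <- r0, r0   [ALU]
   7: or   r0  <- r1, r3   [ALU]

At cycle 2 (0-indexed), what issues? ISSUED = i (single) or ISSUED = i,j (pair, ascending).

c0: i0 st  no-port MEM/MEM
c1: i1,i2 ld/sll  dual
c2: i3 or  RAW r1
c3: i4,i5 sub/st  dual
c4: i6 sub  RAW r1
c5: i7 or  tail

ISSUED = 3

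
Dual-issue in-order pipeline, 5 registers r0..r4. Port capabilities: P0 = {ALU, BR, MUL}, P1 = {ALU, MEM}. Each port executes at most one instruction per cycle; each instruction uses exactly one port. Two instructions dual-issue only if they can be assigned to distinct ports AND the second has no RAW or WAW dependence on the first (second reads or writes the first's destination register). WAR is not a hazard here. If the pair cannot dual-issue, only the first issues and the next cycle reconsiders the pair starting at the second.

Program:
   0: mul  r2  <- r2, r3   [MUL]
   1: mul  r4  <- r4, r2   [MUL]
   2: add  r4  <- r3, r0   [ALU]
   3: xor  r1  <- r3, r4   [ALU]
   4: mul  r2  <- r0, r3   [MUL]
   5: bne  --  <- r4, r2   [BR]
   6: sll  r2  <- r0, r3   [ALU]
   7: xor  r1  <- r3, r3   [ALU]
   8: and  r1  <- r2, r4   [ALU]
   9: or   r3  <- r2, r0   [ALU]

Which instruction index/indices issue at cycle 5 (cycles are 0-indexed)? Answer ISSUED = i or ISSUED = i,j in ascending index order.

ISSUED = 7

t=0 i0:mul.MUL ; no-port MUL/MUL
t=1 i1:mul.MUL ; WAW r4
t=2 i2:add.ALU ; RAW r4
t=3 i3/i4:xor.ALU;mul.MUL ; pair
t=4 i5/i6:bne.BR;sll.ALU ; pair
t=5 i7:xor.ALU ; WAW r1
t=6 i8/i9:and.ALU;or.ALU ; pair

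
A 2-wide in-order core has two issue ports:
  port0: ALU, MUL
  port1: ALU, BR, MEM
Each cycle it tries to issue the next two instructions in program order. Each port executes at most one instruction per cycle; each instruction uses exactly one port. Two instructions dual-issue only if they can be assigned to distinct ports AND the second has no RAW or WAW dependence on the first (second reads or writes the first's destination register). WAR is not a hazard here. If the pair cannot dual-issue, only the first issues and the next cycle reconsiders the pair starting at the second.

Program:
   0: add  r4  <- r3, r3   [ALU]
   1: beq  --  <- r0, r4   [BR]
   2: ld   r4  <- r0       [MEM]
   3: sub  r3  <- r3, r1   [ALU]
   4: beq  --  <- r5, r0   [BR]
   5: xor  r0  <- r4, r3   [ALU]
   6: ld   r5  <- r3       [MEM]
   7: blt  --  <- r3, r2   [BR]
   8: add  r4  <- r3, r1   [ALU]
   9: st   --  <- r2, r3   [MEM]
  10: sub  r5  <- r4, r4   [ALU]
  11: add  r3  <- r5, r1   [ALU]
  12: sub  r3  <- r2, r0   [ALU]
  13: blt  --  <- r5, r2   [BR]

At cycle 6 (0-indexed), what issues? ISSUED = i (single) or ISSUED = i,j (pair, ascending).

t=0 i0:add.ALU ; RAW r4
t=1 i1:beq.BR ; no-port BR/MEM
t=2 i2/i3:ld.MEM sub.ALU ; 2-wide
t=3 i4/i5:beq.BR xor.ALU ; 2-wide
t=4 i6:ld.MEM ; no-port MEM/BR
t=5 i7/i8:blt.BR add.ALU ; 2-wide
t=6 i9/i10:st.MEM sub.ALU ; 2-wide
t=7 i11:add.ALU ; WAW r3
t=8 i12/i13:sub.ALU blt.BR ; 2-wide

ISSUED = 9,10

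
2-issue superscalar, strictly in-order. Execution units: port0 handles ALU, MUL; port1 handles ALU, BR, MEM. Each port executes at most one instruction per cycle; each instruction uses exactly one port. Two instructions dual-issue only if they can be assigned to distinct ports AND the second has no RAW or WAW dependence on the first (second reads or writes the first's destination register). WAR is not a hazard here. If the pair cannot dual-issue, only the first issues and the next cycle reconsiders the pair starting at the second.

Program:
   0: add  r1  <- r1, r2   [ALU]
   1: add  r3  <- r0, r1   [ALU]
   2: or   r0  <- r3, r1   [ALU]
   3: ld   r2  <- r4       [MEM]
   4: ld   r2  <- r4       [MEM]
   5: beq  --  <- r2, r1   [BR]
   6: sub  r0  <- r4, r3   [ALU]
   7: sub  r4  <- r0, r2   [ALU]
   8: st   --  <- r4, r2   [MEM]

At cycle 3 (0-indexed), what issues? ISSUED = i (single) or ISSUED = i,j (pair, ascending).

c0: i0 add.ALU  RAW r1
c1: i1 add.ALU  RAW r3
c2: i2/i3 or.ALU/ld.MEM  2-wide
c3: i4 ld.MEM  no-port MEM/BR
c4: i5/i6 beq.BR/sub.ALU  2-wide
c5: i7 sub.ALU  RAW r4
c6: i8 st.MEM  tail

ISSUED = 4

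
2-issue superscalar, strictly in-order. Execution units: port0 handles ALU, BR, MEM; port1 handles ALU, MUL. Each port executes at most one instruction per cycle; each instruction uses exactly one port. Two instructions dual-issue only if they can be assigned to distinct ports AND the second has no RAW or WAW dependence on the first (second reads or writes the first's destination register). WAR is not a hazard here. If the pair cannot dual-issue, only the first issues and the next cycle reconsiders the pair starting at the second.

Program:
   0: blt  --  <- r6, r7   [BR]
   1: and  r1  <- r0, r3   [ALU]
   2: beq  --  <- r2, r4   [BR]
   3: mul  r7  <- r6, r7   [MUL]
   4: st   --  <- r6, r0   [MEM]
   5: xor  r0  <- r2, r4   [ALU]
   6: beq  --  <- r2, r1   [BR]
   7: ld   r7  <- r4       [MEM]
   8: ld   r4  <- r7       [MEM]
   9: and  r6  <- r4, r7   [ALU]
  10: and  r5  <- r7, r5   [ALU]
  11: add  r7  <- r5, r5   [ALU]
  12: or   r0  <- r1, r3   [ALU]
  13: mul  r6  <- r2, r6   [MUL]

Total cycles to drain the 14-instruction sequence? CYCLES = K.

CYCLES = 9

[0] i0/i1  blt.BR+and.ALU  -- pair
[1] i2/i3  beq.BR+mul.MUL  -- pair
[2] i4/i5  st.MEM+xor.ALU  -- pair
[3] i6  beq.BR  -- no-port BR/MEM
[4] i7  ld.MEM  -- no-port MEM/MEM
[5] i8  ld.MEM  -- RAW r4
[6] i9/i10  and.ALU+and.ALU  -- pair
[7] i11/i12  add.ALU+or.ALU  -- pair
[8] i13  mul.MUL  -- tail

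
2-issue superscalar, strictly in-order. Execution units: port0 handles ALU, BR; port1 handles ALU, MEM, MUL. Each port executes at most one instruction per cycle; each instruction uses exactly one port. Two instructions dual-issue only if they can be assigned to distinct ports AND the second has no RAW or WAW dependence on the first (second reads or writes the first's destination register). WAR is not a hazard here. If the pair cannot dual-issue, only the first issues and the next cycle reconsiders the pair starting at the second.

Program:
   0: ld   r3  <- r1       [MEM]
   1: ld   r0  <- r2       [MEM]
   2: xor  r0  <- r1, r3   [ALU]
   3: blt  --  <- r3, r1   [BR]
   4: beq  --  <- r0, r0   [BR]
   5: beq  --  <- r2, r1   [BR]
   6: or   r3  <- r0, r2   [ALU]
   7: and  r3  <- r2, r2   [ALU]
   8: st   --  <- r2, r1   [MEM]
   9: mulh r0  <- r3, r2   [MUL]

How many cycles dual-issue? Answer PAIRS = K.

[0] i0  ld  -- no-port MEM/MEM
[1] i1  ld  -- WAW r0
[2] i2,i3  xor;blt  -- pair
[3] i4  beq  -- no-port BR/BR
[4] i5,i6  beq;or  -- pair
[5] i7,i8  and;st  -- pair
[6] i9  mulh  -- tail

PAIRS = 3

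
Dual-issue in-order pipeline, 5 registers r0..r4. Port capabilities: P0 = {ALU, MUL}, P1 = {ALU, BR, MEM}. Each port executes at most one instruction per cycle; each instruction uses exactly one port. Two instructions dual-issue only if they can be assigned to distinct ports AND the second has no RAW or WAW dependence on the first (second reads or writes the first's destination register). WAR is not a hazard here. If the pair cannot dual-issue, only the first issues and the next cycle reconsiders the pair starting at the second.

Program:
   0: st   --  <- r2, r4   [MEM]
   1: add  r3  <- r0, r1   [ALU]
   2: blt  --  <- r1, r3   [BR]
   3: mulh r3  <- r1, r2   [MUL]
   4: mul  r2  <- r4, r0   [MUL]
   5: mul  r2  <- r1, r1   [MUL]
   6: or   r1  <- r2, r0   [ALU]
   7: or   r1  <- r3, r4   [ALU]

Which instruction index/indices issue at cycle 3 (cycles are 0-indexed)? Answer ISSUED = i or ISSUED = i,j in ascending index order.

t=0 i0+i1:st.MEM/add.ALU ; pair
t=1 i2+i3:blt.BR/mulh.MUL ; pair
t=2 i4:mul.MUL ; no-port MUL/MUL
t=3 i5:mul.MUL ; RAW r2
t=4 i6:or.ALU ; WAW r1
t=5 i7:or.ALU ; tail

ISSUED = 5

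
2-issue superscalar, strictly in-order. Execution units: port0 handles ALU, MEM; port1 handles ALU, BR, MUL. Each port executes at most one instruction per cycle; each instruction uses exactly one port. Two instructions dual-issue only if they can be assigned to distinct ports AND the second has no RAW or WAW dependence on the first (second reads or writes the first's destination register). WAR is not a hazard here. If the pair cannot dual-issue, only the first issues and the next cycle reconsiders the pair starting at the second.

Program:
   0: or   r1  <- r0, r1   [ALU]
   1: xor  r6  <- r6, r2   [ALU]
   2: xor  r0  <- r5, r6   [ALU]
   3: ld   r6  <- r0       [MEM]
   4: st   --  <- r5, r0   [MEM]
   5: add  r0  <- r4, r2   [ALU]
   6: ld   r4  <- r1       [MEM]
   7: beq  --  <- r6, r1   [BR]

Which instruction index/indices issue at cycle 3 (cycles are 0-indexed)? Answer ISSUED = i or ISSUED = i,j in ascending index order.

t=0 i0/i1:or;xor ; pair
t=1 i2:xor ; RAW r0
t=2 i3:ld ; no-port MEM/MEM
t=3 i4/i5:st;add ; pair
t=4 i6/i7:ld;beq ; pair

ISSUED = 4,5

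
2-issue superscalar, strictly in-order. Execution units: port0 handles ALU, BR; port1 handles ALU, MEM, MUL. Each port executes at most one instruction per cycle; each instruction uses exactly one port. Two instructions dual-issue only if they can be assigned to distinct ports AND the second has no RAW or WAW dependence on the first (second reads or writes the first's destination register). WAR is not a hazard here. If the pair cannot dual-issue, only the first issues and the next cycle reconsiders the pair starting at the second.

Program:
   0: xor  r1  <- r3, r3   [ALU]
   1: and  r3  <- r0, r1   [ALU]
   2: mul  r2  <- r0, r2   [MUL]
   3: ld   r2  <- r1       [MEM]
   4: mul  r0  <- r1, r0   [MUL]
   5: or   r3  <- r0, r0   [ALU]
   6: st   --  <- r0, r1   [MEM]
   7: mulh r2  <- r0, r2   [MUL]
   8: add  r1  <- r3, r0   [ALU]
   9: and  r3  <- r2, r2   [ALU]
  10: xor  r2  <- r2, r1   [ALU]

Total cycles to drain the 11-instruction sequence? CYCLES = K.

#0 head=0: xor.ALU i0 RAW r1
#1 head=1: and.ALU+mul.MUL i1,i2 dual
#2 head=3: ld.MEM i3 no-port MEM/MUL
#3 head=4: mul.MUL i4 RAW r0
#4 head=5: or.ALU+st.MEM i5,i6 dual
#5 head=7: mulh.MUL+add.ALU i7,i8 dual
#6 head=9: and.ALU+xor.ALU i9,i10 dual

CYCLES = 7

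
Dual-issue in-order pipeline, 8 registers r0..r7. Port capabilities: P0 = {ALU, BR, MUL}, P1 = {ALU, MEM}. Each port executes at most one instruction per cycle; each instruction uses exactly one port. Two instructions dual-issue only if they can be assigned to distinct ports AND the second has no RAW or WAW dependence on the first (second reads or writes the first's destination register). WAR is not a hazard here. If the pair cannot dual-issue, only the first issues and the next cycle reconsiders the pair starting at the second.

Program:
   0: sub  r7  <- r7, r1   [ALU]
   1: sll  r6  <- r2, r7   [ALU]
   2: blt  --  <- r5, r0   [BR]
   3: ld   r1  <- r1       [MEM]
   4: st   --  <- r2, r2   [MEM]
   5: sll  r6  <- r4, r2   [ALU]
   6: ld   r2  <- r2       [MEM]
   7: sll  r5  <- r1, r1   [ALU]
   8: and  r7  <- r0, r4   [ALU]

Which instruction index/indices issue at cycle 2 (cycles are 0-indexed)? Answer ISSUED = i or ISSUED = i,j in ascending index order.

ISSUED = 3

[0] i0  sub  -- RAW r7
[1] i1&i2  sll blt  -- pair
[2] i3  ld  -- no-port MEM/MEM
[3] i4&i5  st sll  -- pair
[4] i6&i7  ld sll  -- pair
[5] i8  and  -- tail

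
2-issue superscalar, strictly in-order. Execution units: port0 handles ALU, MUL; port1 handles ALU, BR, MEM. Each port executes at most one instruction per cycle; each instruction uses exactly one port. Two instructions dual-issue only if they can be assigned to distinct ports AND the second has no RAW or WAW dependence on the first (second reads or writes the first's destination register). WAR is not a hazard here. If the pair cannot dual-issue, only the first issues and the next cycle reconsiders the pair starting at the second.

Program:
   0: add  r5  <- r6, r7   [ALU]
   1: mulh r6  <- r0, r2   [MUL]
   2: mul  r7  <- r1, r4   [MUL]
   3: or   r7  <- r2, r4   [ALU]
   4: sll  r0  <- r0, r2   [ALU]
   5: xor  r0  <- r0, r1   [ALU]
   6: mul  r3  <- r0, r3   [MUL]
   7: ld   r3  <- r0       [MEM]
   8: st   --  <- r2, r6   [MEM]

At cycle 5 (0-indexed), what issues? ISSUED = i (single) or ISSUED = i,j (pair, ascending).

ISSUED = 7

0. add+mulh @i0&i1  | pair
1. mul @i2  | WAW r7
2. or+sll @i3&i4  | pair
3. xor @i5  | RAW r0
4. mul @i6  | WAW r3
5. ld @i7  | no-port MEM/MEM
6. st @i8  | tail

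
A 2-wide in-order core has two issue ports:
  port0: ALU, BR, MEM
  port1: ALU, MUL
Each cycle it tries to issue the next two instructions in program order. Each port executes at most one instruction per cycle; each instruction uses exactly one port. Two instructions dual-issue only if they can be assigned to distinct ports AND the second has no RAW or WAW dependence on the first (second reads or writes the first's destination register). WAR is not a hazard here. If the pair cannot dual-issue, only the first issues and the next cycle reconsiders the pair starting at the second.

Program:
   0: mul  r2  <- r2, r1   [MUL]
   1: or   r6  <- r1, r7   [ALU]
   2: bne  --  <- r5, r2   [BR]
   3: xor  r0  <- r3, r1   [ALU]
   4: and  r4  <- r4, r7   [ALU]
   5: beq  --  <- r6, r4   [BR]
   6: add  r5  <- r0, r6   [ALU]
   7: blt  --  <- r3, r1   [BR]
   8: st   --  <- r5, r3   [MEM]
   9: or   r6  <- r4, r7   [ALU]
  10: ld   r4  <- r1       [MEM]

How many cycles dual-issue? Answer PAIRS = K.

PAIRS = 4

t=0 i0/i1:mul/or ; dual
t=1 i2/i3:bne/xor ; dual
t=2 i4:and ; RAW r4
t=3 i5/i6:beq/add ; dual
t=4 i7:blt ; no-port BR/MEM
t=5 i8/i9:st/or ; dual
t=6 i10:ld ; tail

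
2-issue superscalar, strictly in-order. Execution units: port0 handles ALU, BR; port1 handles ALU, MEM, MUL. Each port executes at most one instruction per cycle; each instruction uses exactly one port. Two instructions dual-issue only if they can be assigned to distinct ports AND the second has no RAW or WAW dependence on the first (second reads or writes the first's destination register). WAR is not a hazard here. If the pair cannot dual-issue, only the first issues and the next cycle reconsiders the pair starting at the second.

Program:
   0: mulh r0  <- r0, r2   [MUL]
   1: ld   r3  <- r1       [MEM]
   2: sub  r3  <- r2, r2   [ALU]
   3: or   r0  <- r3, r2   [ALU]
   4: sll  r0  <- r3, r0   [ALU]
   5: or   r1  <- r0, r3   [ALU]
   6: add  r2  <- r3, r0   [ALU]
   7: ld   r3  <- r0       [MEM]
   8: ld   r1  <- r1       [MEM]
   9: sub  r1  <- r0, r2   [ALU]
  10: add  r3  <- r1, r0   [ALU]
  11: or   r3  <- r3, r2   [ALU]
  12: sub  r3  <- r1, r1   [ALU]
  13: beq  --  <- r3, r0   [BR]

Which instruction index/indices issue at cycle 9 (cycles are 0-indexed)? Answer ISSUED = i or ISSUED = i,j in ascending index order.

[0] i0  mulh.MUL  -- no-port MUL/MEM
[1] i1  ld.MEM  -- WAW r3
[2] i2  sub.ALU  -- RAW r3
[3] i3  or.ALU  -- RAW+WAW r0
[4] i4  sll.ALU  -- RAW r0
[5] i5/i6  or.ALU/add.ALU  -- dual
[6] i7  ld.MEM  -- no-port MEM/MEM
[7] i8  ld.MEM  -- WAW r1
[8] i9  sub.ALU  -- RAW r1
[9] i10  add.ALU  -- RAW+WAW r3
[10] i11  or.ALU  -- WAW r3
[11] i12  sub.ALU  -- RAW r3
[12] i13  beq.BR  -- tail

ISSUED = 10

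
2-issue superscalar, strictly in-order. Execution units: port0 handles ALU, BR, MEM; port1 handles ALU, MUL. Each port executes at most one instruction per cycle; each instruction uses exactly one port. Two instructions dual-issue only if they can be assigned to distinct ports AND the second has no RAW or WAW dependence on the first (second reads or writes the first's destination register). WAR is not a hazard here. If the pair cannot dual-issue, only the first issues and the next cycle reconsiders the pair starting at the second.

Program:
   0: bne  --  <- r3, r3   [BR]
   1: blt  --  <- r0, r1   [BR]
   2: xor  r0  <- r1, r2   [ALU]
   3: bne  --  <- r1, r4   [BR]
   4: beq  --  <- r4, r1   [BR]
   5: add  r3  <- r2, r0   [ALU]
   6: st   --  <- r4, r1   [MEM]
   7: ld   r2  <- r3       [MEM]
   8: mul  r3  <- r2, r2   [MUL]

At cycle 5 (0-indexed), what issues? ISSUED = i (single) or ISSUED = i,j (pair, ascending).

c0: i0 bne  no-port BR/BR
c1: i1&i2 blt;xor  pair
c2: i3 bne  no-port BR/BR
c3: i4&i5 beq;add  pair
c4: i6 st  no-port MEM/MEM
c5: i7 ld  RAW r2
c6: i8 mul  tail

ISSUED = 7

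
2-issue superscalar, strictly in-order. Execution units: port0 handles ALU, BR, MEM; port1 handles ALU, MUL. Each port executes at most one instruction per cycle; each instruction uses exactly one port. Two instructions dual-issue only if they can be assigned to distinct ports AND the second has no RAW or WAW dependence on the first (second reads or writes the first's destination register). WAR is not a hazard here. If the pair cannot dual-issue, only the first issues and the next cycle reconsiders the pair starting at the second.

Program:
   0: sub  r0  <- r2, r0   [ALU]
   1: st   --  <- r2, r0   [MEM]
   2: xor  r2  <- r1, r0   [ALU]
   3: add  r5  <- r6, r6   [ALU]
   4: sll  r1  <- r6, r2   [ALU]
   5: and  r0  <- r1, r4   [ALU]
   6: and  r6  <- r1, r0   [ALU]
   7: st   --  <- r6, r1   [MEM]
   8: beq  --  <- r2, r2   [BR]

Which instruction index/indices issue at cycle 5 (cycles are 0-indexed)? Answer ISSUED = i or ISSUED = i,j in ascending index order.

ISSUED = 7

c0: i0 sub.ALU  RAW r0
c1: i1+i2 st.MEM/xor.ALU  pair
c2: i3+i4 add.ALU/sll.ALU  pair
c3: i5 and.ALU  RAW r0
c4: i6 and.ALU  RAW r6
c5: i7 st.MEM  no-port MEM/BR
c6: i8 beq.BR  tail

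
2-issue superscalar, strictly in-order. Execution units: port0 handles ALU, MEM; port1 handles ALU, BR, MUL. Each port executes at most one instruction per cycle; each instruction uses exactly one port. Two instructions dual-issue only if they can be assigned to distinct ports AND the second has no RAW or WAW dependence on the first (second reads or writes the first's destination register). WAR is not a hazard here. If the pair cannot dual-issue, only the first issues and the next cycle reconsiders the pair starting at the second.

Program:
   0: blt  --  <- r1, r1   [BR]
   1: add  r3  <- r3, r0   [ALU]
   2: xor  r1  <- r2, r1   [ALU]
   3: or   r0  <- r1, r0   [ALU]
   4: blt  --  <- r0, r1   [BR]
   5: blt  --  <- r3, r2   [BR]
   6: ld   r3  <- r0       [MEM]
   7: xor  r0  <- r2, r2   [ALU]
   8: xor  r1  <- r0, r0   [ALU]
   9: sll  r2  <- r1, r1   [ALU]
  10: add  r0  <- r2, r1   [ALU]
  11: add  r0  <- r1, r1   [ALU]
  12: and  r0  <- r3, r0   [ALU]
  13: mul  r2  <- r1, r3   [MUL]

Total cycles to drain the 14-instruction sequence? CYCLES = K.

CYCLES = 11

t=0 i0+i1:blt+add ; 2-wide
t=1 i2:xor ; RAW r1
t=2 i3:or ; RAW r0
t=3 i4:blt ; no-port BR/BR
t=4 i5+i6:blt+ld ; 2-wide
t=5 i7:xor ; RAW r0
t=6 i8:xor ; RAW r1
t=7 i9:sll ; RAW r2
t=8 i10:add ; WAW r0
t=9 i11:add ; RAW+WAW r0
t=10 i12+i13:and+mul ; 2-wide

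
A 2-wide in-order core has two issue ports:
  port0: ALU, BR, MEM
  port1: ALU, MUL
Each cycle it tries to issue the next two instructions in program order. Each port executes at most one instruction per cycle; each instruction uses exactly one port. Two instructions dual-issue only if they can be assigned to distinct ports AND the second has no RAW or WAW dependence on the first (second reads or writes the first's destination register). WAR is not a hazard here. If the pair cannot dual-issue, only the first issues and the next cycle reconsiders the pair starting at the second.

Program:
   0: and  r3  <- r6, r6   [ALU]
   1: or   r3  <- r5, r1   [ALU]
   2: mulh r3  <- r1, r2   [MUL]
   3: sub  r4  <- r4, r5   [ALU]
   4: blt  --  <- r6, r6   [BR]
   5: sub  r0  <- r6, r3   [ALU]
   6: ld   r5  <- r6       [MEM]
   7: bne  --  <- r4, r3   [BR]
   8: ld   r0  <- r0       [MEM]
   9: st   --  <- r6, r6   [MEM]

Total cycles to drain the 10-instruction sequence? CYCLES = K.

CYCLES = 8

#0 head=0: and.ALU i0 WAW r3
#1 head=1: or.ALU i1 WAW r3
#2 head=2: mulh.MUL/sub.ALU i2,i3 pair
#3 head=4: blt.BR/sub.ALU i4,i5 pair
#4 head=6: ld.MEM i6 no-port MEM/BR
#5 head=7: bne.BR i7 no-port BR/MEM
#6 head=8: ld.MEM i8 no-port MEM/MEM
#7 head=9: st.MEM i9 tail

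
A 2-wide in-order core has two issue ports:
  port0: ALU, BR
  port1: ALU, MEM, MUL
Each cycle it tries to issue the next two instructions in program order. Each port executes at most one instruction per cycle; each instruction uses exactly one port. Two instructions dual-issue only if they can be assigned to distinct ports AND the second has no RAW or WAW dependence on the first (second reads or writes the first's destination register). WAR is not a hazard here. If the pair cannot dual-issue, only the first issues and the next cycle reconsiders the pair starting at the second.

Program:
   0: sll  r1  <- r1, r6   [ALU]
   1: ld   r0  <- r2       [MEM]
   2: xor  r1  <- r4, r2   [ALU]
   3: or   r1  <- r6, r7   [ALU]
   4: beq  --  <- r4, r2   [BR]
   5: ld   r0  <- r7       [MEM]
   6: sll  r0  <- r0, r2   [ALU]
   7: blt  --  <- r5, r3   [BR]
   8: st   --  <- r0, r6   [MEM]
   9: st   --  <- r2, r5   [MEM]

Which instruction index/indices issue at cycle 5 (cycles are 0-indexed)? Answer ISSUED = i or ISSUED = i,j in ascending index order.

  cy0 -> i0&i1 (sll ld) 2-wide
  cy1 -> i2 (xor) WAW r1
  cy2 -> i3&i4 (or beq) 2-wide
  cy3 -> i5 (ld) RAW+WAW r0
  cy4 -> i6&i7 (sll blt) 2-wide
  cy5 -> i8 (st) no-port MEM/MEM
  cy6 -> i9 (st) tail

ISSUED = 8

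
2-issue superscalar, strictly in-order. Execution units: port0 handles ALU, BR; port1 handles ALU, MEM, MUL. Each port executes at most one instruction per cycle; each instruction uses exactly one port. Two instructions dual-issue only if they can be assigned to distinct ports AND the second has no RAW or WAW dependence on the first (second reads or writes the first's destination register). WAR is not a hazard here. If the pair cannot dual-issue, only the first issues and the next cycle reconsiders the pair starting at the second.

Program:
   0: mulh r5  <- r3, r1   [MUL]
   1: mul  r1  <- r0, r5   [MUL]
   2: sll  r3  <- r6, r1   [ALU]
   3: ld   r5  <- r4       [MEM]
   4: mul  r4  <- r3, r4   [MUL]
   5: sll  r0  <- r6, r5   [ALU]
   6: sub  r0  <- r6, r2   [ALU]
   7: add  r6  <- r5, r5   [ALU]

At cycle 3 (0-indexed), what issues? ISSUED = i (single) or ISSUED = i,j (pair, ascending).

  cy0 -> i0 (mulh.MUL) no-port MUL/MUL
  cy1 -> i1 (mul.MUL) RAW r1
  cy2 -> i2&i3 (sll.ALU/ld.MEM) dual
  cy3 -> i4&i5 (mul.MUL/sll.ALU) dual
  cy4 -> i6&i7 (sub.ALU/add.ALU) dual

ISSUED = 4,5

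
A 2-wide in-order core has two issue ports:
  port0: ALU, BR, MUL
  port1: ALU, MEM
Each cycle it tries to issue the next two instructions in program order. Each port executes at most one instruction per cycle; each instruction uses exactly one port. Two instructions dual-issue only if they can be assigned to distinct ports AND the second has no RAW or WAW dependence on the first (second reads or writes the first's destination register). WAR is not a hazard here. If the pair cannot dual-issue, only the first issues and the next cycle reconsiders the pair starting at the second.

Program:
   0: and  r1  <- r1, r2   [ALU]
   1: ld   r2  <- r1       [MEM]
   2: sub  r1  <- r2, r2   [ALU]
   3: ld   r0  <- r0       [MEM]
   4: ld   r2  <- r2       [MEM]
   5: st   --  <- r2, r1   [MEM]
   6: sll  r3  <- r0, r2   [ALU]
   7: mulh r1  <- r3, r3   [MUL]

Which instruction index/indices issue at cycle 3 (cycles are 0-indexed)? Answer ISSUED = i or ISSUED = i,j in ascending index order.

ISSUED = 4

[0] i0  and.ALU  -- RAW r1
[1] i1  ld.MEM  -- RAW r2
[2] i2+i3  sub.ALU ld.MEM  -- dual
[3] i4  ld.MEM  -- no-port MEM/MEM
[4] i5+i6  st.MEM sll.ALU  -- dual
[5] i7  mulh.MUL  -- tail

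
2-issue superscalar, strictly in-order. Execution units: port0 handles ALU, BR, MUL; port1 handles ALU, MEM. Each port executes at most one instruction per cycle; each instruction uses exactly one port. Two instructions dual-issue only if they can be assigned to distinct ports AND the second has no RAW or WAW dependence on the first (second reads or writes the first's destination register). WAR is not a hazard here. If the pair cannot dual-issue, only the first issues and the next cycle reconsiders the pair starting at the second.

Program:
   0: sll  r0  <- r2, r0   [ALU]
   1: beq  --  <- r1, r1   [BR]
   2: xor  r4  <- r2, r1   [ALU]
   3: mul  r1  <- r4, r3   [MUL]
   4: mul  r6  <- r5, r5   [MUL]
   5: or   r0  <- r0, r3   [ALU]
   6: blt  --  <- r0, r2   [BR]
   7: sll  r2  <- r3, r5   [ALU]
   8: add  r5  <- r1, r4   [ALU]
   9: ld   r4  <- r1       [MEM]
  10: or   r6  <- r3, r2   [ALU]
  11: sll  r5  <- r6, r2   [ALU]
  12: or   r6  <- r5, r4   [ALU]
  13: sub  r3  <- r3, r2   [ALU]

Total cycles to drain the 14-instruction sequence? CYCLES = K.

0. sll.ALU/beq.BR @i0+i1  | dual
1. xor.ALU @i2  | RAW r4
2. mul.MUL @i3  | no-port MUL/MUL
3. mul.MUL/or.ALU @i4+i5  | dual
4. blt.BR/sll.ALU @i6+i7  | dual
5. add.ALU/ld.MEM @i8+i9  | dual
6. or.ALU @i10  | RAW r6
7. sll.ALU @i11  | RAW r5
8. or.ALU/sub.ALU @i12+i13  | dual

CYCLES = 9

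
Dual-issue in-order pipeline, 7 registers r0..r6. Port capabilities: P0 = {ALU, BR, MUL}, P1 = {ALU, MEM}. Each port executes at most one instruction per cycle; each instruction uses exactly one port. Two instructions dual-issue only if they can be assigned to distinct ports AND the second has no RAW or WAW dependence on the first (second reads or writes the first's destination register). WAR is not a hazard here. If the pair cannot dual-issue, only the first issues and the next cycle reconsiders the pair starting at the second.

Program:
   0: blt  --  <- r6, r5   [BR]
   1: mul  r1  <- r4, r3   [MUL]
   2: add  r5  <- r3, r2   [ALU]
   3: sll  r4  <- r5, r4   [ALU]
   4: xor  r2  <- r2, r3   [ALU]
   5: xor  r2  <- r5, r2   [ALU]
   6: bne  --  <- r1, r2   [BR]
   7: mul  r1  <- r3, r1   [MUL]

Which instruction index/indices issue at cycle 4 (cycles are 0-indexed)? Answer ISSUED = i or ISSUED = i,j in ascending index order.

ISSUED = 6

[0] i0  blt.BR  -- no-port BR/MUL
[1] i1&i2  mul.MUL add.ALU  -- dual
[2] i3&i4  sll.ALU xor.ALU  -- dual
[3] i5  xor.ALU  -- RAW r2
[4] i6  bne.BR  -- no-port BR/MUL
[5] i7  mul.MUL  -- tail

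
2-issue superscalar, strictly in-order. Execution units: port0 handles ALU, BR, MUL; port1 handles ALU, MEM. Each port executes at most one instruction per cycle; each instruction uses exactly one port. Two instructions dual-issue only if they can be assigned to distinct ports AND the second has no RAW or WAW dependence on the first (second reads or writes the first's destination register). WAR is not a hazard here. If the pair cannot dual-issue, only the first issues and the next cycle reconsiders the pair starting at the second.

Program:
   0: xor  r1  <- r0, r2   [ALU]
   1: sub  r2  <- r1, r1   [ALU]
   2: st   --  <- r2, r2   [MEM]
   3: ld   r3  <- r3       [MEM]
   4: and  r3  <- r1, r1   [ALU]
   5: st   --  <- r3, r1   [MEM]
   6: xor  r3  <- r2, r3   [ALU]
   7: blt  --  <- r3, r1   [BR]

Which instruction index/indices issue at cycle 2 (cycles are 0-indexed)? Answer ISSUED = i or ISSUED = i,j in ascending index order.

[0] i0  xor  -- RAW r1
[1] i1  sub  -- RAW r2
[2] i2  st  -- no-port MEM/MEM
[3] i3  ld  -- WAW r3
[4] i4  and  -- RAW r3
[5] i5/i6  st;xor  -- pair
[6] i7  blt  -- tail

ISSUED = 2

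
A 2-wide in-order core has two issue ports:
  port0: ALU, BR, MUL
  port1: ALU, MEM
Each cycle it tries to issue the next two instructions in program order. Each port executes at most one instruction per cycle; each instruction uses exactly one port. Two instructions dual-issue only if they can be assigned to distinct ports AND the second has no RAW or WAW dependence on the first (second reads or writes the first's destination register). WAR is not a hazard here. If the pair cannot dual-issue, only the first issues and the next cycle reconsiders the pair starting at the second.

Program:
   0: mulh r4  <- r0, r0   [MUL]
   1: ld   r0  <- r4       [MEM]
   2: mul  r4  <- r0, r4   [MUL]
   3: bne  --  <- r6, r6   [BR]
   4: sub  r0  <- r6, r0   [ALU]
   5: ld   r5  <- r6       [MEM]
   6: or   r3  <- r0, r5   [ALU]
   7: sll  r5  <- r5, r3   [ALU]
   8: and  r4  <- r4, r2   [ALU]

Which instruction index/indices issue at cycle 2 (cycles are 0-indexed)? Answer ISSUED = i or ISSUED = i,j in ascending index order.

t=0 i0:mulh ; RAW r4
t=1 i1:ld ; RAW r0
t=2 i2:mul ; no-port MUL/BR
t=3 i3+i4:bne/sub ; 2-wide
t=4 i5:ld ; RAW r5
t=5 i6:or ; RAW r3
t=6 i7+i8:sll/and ; 2-wide

ISSUED = 2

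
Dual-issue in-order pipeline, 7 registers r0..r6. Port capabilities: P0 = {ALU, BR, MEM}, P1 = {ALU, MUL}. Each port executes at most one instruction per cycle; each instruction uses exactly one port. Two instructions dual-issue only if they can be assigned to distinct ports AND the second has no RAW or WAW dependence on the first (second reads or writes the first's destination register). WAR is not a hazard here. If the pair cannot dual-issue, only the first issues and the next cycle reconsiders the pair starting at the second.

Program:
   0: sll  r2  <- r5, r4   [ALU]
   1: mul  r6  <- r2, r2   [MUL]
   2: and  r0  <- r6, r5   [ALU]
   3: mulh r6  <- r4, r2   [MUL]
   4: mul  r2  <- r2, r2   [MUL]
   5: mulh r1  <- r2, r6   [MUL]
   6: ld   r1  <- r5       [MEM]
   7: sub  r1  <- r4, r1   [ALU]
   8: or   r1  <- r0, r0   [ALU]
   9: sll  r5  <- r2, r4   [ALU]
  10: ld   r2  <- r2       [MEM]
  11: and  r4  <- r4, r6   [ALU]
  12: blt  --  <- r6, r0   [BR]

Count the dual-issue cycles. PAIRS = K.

t=0 i0:sll.ALU ; RAW r2
t=1 i1:mul.MUL ; RAW r6
t=2 i2,i3:and.ALU;mulh.MUL ; 2-wide
t=3 i4:mul.MUL ; no-port MUL/MUL
t=4 i5:mulh.MUL ; WAW r1
t=5 i6:ld.MEM ; RAW+WAW r1
t=6 i7:sub.ALU ; WAW r1
t=7 i8,i9:or.ALU;sll.ALU ; 2-wide
t=8 i10,i11:ld.MEM;and.ALU ; 2-wide
t=9 i12:blt.BR ; tail

PAIRS = 3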